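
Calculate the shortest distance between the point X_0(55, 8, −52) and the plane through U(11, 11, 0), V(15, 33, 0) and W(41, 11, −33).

UV = (4, 22, 0) and UW = (30, 0, −33), so a normal is n = UV × UW = (−726, 132, −660).
d = |(-726)·55 + 132·8 + (-660)·(-52) − (-6534)| / √(527076 + 17424 + 435600) = |1980| / 990 = 2.

2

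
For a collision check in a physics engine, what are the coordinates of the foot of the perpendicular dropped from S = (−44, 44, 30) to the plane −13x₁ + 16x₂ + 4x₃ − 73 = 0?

The perpendicular from S has direction n = (−13, 16, 4): r = (−44, 44, 30) + λ(−13, 16, 4).
Substitute into the plane: n·(S + λn) = 73 gives 1396 + 441λ = 73, so λ = -3.
Foot = (−44, 44, 30) + (-3)·(−13, 16, 4) = (−5, −4, 18).

(-5, -4, 18)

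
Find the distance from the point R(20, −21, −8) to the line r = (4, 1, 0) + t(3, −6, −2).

Direction vector d = (3, −6, −2).
AP = (16, −22, −8), and AP × d = (−4, 8, −30).
|AP × d|² = 980 and |d|² = 49, so the distance is √(980/49) = √20 = 2√5.

2√5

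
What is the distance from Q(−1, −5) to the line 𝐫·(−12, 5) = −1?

12/13

d = |(-12)·(-1) + 5·(-5) − (-1)| / √(144 + 25) = |-12|/13 = 12/13.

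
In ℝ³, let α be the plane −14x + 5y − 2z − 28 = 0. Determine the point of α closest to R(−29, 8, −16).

(-1, -2, -12)

The perpendicular from R has direction n = (−14, 5, −2): r = (−29, 8, −16) + t(−14, 5, −2).
Substitute into the plane: n·(R + tn) = 28 gives 478 + 225t = 28, so t = -2.
Foot = (−29, 8, −16) + (-2)·(−14, 5, −2) = (−1, −2, −12).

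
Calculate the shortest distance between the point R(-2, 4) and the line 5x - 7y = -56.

18/√74

d = |5·(-2) + (-7)·4 − (-56)| / √(25 + 49) = |18|/√74 = 9√74/37.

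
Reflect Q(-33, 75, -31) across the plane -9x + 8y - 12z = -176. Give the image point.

(57, -5, 89)

n = (-9, 8, -12), |n|² = 289, n·Q − (-176) = 1445, so t = 1445/289 = 5.
Foot F = Q − 5·n = (12, 35, 29); the reflection is 2F − Q = (57, -5, 89).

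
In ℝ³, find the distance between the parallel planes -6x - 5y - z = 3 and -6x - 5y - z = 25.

With common normal n = (-6, -5, -1) (|n| = √62), the distance is |3 − 25|/|n| = 22/√62 = 11√62/31.

22/√62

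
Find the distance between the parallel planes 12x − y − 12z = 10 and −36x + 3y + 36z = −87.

Divide the second equation by -3 to match normals: 12x − y − 12z = 29.
Both planes have normal n = (12, −1, −12), |n| = 17. Any point on the first plane is at distance |29 − 10|/|n| = 19/17 from the second.

19/17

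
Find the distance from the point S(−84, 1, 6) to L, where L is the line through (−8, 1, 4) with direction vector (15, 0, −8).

34

Direction vector d = (15, 0, −8).
AP = (−76, 0, 2), and AP × d = (0, −578, 0).
|AP × d|² = 334084 and |d|² = 289, so the distance is √(334084/289) = √1156 = 34.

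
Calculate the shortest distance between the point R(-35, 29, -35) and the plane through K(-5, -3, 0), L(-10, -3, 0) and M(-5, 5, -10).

KL = (-5, 0, 0) and KM = (0, 8, -10), so a normal is n = KL × KM = (0, -50, -40).
Then n·(-35, 29, -35) - 150 = -200.
|n| = √(0 + 2500 + 1600) = 10√41, so the distance is |-200|/(10√41) = 20√41/41.

20√41/41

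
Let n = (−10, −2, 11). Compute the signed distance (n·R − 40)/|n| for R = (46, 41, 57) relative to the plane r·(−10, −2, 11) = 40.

n·R − 40 = 45.
|n| = 15, so the signed distance is 45/15 = 3.

3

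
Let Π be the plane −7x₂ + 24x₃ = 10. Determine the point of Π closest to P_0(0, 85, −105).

n = (0, −7, 24), |n|² = 625, and n·P_0 − 10 = -3125.
t = -3125/625 = -5, so the foot is P_0 − t·n = (0, 85, −105) − (-5)·(0, −7, 24) = (0, 50, 15).

(0, 50, 15)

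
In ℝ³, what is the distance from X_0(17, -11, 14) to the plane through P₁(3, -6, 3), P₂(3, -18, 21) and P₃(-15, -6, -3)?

P₁P₂ = (0, -12, 18) and P₁P₃ = (-18, 0, -6), so a normal is n = P₁P₂ × P₁P₃ = (72, -324, -216).
d = |72·17 + (-324)·(-11) + (-216)·14 − 1512| / √(5184 + 104976 + 46656) = |252| / 396 = 7/11.

7/11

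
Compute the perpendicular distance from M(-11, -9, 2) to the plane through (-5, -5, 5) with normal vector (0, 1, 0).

The plane has equation n·(r − (-5, -5, 5)) = 0, i.e. n·r = -5.
n = (0, 1, 0); n·P − (-5) = -4; |n| = 1; distance = 4/1 = 4.

4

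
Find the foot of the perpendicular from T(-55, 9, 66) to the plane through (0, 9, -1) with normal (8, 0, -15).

(-15, 9, -9)

The perpendicular from T has direction n = (8, 0, -15): r = (-55, 9, 66) + λ(8, 0, -15).
Substitute into the plane: n·(T + λn) = 15 gives -1430 + 289λ = 15, so λ = 5.
Foot = (-55, 9, 66) + 5·(8, 0, -15) = (-15, 9, -9).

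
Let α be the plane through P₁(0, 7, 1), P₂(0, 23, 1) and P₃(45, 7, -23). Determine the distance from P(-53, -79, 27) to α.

2

P₁P₂ = (0, 16, 0) and P₁P₃ = (45, 0, -24), so a normal is n = P₁P₂ × P₁P₃ = (-384, 0, -720).
Then n·(-53, -79, 27) - (-720) = 1632.
|n| = √(147456 + 0 + 518400) = 816, so the distance is |1632|/816 = 2.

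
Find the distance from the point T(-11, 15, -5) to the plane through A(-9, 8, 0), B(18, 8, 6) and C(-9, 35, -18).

1/11

AB = (27, 0, 6) and AC = (0, 27, -18), so a normal is n = AB × AC = (-162, 486, 729).
Then n·(-11, 15, -5) - 5346 = 81.
|n| = √(26244 + 236196 + 531441) = 891, so the distance is |81|/891 = 1/11.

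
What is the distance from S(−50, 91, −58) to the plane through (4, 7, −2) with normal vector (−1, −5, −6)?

The plane has equation n·(r − (4, 7, −2)) = 0, i.e. n·r = -27.
Then n·(−50, 91, −58) − (−27) = −30.
|n| = √(1 + 25 + 36) = √62, so the distance is |-30|/√62 = 15√62/31.

15√62/31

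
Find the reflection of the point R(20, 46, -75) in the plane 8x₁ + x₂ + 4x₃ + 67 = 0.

(76/3, 140/3, -217/3)

With n = (8, 1, 4), the signed offset is (n·R − (-67))/|n|² = -27/81 = -1/3.
R' = R − 2t·n = (20, 46, -75) − (-2/3)·(8, 1, 4) = (76/3, 140/3, -217/3).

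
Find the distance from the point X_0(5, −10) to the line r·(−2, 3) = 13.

The normal to the line is n = (−2, 3) with |n| = √13.
|n·X_0 − 13| = |-40 − 13| = 53, so the distance is 53/√13 = 53√13/13.

53/√13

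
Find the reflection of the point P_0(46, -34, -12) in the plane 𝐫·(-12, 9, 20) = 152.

n = (-12, 9, 20), |n|² = 625, n·P_0 − 152 = -1250, so t = -1250/625 = -2.
Foot F = P_0 − (-2)·n = (22, -16, 28); the reflection is 2F − P_0 = (-2, 2, 68).

(-2, 2, 68)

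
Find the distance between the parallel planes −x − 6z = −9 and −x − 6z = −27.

With common normal n = (−1, 0, −6) (|n| = √37), the distance is |(-9) − (-27)|/|n| = 18/√37 = 18√37/37.

18/√37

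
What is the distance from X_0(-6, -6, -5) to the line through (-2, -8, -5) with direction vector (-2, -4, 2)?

2√5

Direction vector d = (-2, -4, 2).
AP = (-4, 2, 0), and AP × d = (4, 8, 20).
|AP × d|² = 480 and |d|² = 24, so the distance is √(480/24) = √20 = 2√5.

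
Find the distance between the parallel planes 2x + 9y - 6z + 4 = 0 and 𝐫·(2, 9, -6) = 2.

6/11

Both planes have normal n = (2, 9, -6), |n| = 11. Any point on the first plane is at distance |2 − (-4)|/|n| = 6/11 from the second.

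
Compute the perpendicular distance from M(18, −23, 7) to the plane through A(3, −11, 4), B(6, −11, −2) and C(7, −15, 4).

3

AB = (3, 0, −6) and AC = (4, −4, 0), so a normal is n = AB × AC = (−24, −24, −12).
Then n·(18, −23, 7) − 144 = −108.
|n| = √(576 + 576 + 144) = 36, so the distance is |-108|/36 = 3.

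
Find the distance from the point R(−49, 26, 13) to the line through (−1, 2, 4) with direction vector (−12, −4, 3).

12√10

Direction vector d = (−12, −4, 3).
AP = (−48, 24, 9); AP·d = 507, |AP|² = 2961, |d|² = 169.
distance² = |AP|² − (AP·d)²/|d|² = 2961 − 257049/169 = 1440, so the distance is 12√10.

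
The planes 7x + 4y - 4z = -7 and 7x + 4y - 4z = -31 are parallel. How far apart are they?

8/3

Both planes have normal n = (7, 4, -4), |n| = 9. Any point on the first plane is at distance |(-31) − (-7)|/|n| = 24/9 = 8/3 from the second.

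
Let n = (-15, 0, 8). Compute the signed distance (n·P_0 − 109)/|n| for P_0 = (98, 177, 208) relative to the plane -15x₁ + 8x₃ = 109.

5

n·P_0 − 109 = 85.
|n| = 17, so the signed distance is 85/17 = 5.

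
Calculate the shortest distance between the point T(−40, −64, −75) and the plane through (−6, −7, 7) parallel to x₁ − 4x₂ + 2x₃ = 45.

Parallel planes share the normal n = (1, −4, 2); since (−6, −7, 7) lies on the plane, its equation is x₁ − 4x₂ + 2x₃ = 36.
n = (1, −4, 2); n·P − 36 = 30; |n| = √21; distance = 30/√21 = 10√21/7.

30/√21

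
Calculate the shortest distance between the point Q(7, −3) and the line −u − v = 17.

21√2/2

d = |(-1)·7 + (-1)·(-3) − 17| / √(1 + 1) = |-21|/√2 = 21√2/2.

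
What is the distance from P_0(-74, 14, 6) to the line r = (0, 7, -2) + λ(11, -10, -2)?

3√221

Direction vector d = (11, -10, -2).
AP = (-74, 7, 8), and AP × d = (66, -60, 663).
|AP × d|² = 447525 and |d|² = 225, so the distance is √(447525/225) = √1989 = 3√221.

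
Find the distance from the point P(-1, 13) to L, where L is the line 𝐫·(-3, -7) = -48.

The normal to the line is n = (-3, -7) with |n| = √58.
|n·P − (-48)| = |-88 − (-48)| = 40, so the distance is 40/√58.

40/√58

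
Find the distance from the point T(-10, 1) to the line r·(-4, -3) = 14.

23/5

The normal to the line is n = (-4, -3) with |n| = 5.
|n·T − 14| = |37 − 14| = 23, so the distance is 23/5.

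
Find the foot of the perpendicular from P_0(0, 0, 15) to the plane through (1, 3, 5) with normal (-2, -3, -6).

n = (-2, -3, -6), |n|² = 49, and n·P_0 − (-41) = -49.
t = -49/49 = -1, so the foot is P_0 − t·n = (0, 0, 15) − (-1)·(-2, -3, -6) = (-2, -3, 9).

(-2, -3, 9)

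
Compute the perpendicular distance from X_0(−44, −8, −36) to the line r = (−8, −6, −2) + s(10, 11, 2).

Direction vector d = (10, 11, 2).
AP = (−36, −2, −34), and AP × d = (370, −268, −376).
|AP × d|² = 350100 and |d|² = 225, so the distance is √(350100/225) = √1556 = 2√389.

2√389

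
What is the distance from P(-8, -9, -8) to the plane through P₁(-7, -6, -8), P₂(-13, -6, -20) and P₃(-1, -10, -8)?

11√14/14

P₁P₂ = (-6, 0, -12) and P₁P₃ = (6, -4, 0), so a normal is n = P₁P₂ × P₁P₃ = (-48, -72, 24).
Then n·(-8, -9, -8) - 576 = 264.
|n| = √(2304 + 5184 + 576) = 24√14, so the distance is |264|/(24√14) = 11√14/14.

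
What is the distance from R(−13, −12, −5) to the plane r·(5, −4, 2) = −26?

Normal vector n = (5, −4, 2), and n·(−13, −12, −5) − (−26) = −1.
|n| = √(25 + 16 + 4) = 3√5, so the distance is |-1|/(3√5) = √5/15.

√5/15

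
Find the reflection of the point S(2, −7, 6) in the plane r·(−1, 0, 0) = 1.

(-4, -7, 6)

n = (−1, 0, 0), |n|² = 1, n·S − 1 = -3, so t = -3/1 = -3.
Foot F = S − (-3)·n = (−1, −7, 6); the reflection is 2F − S = (−4, −7, 6).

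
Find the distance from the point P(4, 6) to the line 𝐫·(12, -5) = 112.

d = |12·4 + (-5)·6 − 112| / √(144 + 25) = |-94|/13 = 94/13.

94/13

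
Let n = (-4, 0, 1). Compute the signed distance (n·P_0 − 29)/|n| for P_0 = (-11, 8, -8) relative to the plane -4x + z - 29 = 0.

7√17/17

n·P_0 − 29 = 7.
|n| = √17, so the signed distance is 7√17/17.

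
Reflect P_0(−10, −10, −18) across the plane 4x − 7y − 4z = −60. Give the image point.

(-26, 18, -2)

With n = (4, −7, −4), the signed offset is (n·P_0 − (-60))/|n|² = 162/81 = 2.
P_0' = P_0 − 2t·n = (−10, −10, −18) − 4·(4, −7, −4) = (−26, 18, −2).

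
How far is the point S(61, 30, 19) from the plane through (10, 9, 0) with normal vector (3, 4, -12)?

9/13

The plane has equation n·(r − (10, 9, 0)) = 0, i.e. n·r = 66.
d = |3·61 + 4·30 + (-12)·19 − 66| / √(9 + 16 + 144) = |9| / 13 = 9/13.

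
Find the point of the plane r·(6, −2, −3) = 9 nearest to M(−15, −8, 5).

(-3, -12, -1)

The perpendicular from M has direction n = (6, −2, −3): r = (−15, −8, 5) + λ(6, −2, −3).
Substitute into the plane: n·(M + λn) = 9 gives -89 + 49λ = 9, so λ = 2.
Foot = (−15, −8, 5) + 2·(6, −2, −3) = (−3, −12, −1).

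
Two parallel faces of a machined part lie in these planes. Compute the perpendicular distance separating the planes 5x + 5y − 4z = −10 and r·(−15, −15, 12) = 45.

Divide the second equation by -3 to match normals: 5x + 5y − 4z = -15.
Both planes have normal n = (5, 5, −4), |n| = √66. Any point on the first plane is at distance |(-15) − (-10)|/|n| = 5/√66 = 5√66/66 from the second.

5√66/66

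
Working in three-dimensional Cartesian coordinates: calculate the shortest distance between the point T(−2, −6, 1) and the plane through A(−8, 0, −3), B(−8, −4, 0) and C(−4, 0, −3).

2/5

AB = (0, −4, 3) and AC = (4, 0, 0), so a normal is n = AB × AC = (0, 12, 16).
Then n·(−2, −6, 1) − (−48) = −8.
|n| = √(0 + 144 + 256) = 20, so the distance is |-8|/20 = 2/5.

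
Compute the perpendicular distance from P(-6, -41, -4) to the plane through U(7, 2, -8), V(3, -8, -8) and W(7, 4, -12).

UV = (-4, -10, 0) and UW = (0, 2, -4), so a normal is n = UV × UW = (40, -16, -8).
n = (40, -16, -8); n·P − 312 = 136; |n| = 8√30; distance = 136/(8√30) = 17√30/30.

17√30/30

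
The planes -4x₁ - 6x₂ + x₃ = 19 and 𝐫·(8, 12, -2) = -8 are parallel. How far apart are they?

Divide the second equation by -2 to match normals: -4x₁ - 6x₂ + x₃ = 4.
With common normal n = (-4, -6, 1) (|n| = √53), the distance is |19 − 4|/|n| = 15/√53.

15/√53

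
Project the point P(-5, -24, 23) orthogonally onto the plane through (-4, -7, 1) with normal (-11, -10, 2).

n = (-11, -10, 2), |n|² = 225, and n·P − 116 = 225.
t = 225/225 = 1, so the foot is P − t·n = (-5, -24, 23) − 1·(-11, -10, 2) = (6, -14, 21).

(6, -14, 21)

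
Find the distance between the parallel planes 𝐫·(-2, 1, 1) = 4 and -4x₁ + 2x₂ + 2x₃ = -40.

4√6

Divide the second equation by 2 to match normals: -2x₁ + x₂ + x₃ = -20.
Both planes have normal n = (-2, 1, 1), |n| = √6. Any point on the first plane is at distance |(-20) − 4|/|n| = 24/√6 = 4√6 from the second.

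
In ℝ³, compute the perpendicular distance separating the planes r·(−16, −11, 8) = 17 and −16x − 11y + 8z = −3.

With common normal n = (−16, −11, 8) (|n| = 21), the distance is |17 − (-3)|/|n| = 20/21.

20/21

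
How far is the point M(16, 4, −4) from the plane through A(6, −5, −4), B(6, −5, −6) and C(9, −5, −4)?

AB = (0, 0, −2) and AC = (3, 0, 0), so a normal is n = AB × AC = (0, −6, 0).
Then n·(16, 4, −4) − 30 = −54.
|n| = √(0 + 36 + 0) = 6, so the distance is |-54|/6 = 9.

9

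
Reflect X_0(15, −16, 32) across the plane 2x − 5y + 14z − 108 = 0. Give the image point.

(7, 4, -24)

With n = (2, −5, 14), the signed offset is (n·X_0 − 108)/|n|² = 450/225 = 2.
X_0' = X_0 − 2t·n = (15, −16, 32) − 4·(2, −5, 14) = (7, 4, −24).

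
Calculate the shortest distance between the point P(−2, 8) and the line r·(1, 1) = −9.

15/√2

d = |1·(-2) + 1·8 − (-9)| / √(1 + 1) = |15|/√2 = 15√2/2.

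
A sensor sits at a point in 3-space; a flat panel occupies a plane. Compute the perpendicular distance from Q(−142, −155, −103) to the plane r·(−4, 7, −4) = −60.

d = |(-4)·(-142) + 7·(-155) + (-4)·(-103) − (-60)| / √(16 + 49 + 16) = |-45| / 9 = 5.

5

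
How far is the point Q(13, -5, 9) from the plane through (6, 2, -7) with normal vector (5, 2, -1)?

The plane has equation n·(r − (6, 2, -7)) = 0, i.e. n·r = 41.
Then n·(13, -5, 9) - 41 = 5.
|n| = √(25 + 4 + 1) = √30, so the distance is |5|/√30 = 5/√30.

√30/6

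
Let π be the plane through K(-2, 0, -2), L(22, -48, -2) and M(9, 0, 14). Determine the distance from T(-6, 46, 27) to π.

KL = (24, -48, 0) and KM = (11, 0, 16), so a normal is n = KL × KM = (-768, -384, 528).
Then n·(-6, 46, 27) - 480 = 720.
|n| = √(589824 + 147456 + 278784) = 1008, so the distance is |720|/1008 = 5/7.

5/7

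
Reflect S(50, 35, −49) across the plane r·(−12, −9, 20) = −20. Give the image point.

n = (−12, −9, 20), |n|² = 625, n·S − (-20) = -1875, so t = -1875/625 = -3.
Foot F = S − (-3)·n = (14, 8, 11); the reflection is 2F − S = (−22, −19, 71).

(-22, -19, 71)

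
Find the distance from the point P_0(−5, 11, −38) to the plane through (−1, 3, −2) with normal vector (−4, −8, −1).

4/3

The plane has equation n·(r − (−1, 3, −2)) = 0, i.e. n·r = -18.
d = |(-4)·(-5) + (-8)·11 + (-1)·(-38) − (-18)| / √(16 + 64 + 1) = |-12| / 9 = 4/3.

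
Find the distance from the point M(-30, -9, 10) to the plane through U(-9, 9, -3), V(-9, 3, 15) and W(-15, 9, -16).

27/23

UV = (0, -6, 18) and UW = (-6, 0, -13), so a normal is n = UV × UW = (78, -108, -36).
d = |78·(-30) + (-108)·(-9) + (-36)·10 − (-1566)| / √(6084 + 11664 + 1296) = |-162| / 138 = 27/23.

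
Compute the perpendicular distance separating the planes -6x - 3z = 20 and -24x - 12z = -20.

Divide the second equation by 4 to match normals: -6x - 3z = -5.
With common normal n = (-6, 0, -3) (|n| = 3√5), the distance is |20 − (-5)|/|n| = 25/(3√5) = 5√5/3.

5√5/3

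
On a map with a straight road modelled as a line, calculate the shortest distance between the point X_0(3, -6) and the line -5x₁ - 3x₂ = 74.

d = |(-5)·3 + (-3)·(-6) − 74| / √(25 + 9) = |-71|/√34 = 71√34/34.

71/√34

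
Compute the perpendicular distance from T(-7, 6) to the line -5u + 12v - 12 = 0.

d = |(-5)·(-7) + 12·6 − 12| / √(25 + 144) = |95|/13 = 95/13.

95/13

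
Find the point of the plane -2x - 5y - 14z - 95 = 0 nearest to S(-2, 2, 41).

n = (-2, -5, -14), |n|² = 225, and n·S − 95 = -675.
t = -675/225 = -3, so the foot is S − t·n = (-2, 2, 41) − (-3)·(-2, -5, -14) = (-8, -13, -1).

(-8, -13, -1)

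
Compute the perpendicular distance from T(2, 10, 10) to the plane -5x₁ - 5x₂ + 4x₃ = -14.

√66/11

n = (-5, -5, 4); n·P − (-14) = -6; |n| = √66; distance = 6/√66 = √66/11.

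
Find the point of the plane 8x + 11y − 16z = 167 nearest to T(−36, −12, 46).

(-12, 21, -2)

The perpendicular from T has direction n = (8, 11, −16): r = (−36, −12, 46) + μ(8, 11, −16).
Substitute into the plane: n·(T + μn) = 167 gives -1156 + 441μ = 167, so μ = 3.
Foot = (−36, −12, 46) + 3·(8, 11, −16) = (−12, 21, −2).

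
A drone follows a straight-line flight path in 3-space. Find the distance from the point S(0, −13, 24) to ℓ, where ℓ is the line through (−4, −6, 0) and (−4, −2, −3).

A direction vector is d = (0, 4, −3).
AP = (4, −7, 24), and AP × d = (−75, 12, 16).
|AP × d|² = 6025 and |d|² = 25, so the distance is √(6025/25) = √241.

√241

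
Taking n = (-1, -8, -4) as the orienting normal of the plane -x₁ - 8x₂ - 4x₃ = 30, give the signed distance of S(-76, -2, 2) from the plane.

n·S − 30 = 54.
|n| = 9, so the signed distance is 54/9 = 6.

6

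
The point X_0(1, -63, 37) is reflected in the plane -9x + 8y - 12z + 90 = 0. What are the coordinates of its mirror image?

(-53, -15, -35)

n = (-9, 8, -12), |n|² = 289, n·X_0 − (-90) = -867, so t = -867/289 = -3.
Foot F = X_0 − (-3)·n = (-26, -39, 1); the reflection is 2F − X_0 = (-53, -15, -35).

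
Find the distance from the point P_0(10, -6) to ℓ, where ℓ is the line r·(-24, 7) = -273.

9/25

d = |(-24)·10 + 7·(-6) − (-273)| / √(576 + 49) = |-9|/25 = 9/25.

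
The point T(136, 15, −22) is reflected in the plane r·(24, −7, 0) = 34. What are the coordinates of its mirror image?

With n = (24, −7, 0), the signed offset is (n·T − 34)/|n|² = 3125/625 = 5.
T' = T − 2t·n = (136, 15, −22) − 10·(24, −7, 0) = (−104, 85, −22).

(-104, 85, -22)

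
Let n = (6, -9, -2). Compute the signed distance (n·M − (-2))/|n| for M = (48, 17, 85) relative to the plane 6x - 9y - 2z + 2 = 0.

-3

n·M − (-2) = -33.
|n| = 11, so the signed distance is -33/11 = -3.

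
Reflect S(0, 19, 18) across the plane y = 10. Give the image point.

With n = (0, 1, 0), the signed offset is (n·S − 10)/|n|² = 9/1 = 9.
S' = S − 2t·n = (0, 19, 18) − 18·(0, 1, 0) = (0, 1, 18).

(0, 1, 18)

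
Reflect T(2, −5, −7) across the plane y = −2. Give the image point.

n = (0, 1, 0), |n|² = 1, n·T − (-2) = -3, so t = -3/1 = -3.
Foot F = T − (-3)·n = (2, −2, −7); the reflection is 2F − T = (2, 1, −7).

(2, 1, -7)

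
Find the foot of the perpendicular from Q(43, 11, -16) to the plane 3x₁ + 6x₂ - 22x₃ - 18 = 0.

(40, 5, 6)

n = (3, 6, -22), |n|² = 529, and n·Q − 18 = 529.
t = 529/529 = 1, so the foot is Q − t·n = (43, 11, -16) − 1·(3, 6, -22) = (40, 5, 6).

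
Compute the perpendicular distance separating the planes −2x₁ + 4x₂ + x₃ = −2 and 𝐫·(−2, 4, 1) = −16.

14/√21

With common normal n = (−2, 4, 1) (|n| = √21), the distance is |(-2) − (-16)|/|n| = 14/√21.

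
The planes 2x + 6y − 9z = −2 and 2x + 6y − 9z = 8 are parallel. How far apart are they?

Both planes have normal n = (2, 6, −9), |n| = 11. Any point on the first plane is at distance |8 − (-2)|/|n| = 10/11 from the second.

10/11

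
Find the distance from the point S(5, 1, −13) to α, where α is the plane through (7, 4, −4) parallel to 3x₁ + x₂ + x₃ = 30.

18√11/11

Parallel planes share the normal n = (3, 1, 1); since (7, 4, −4) lies on the plane, its equation is 3x₁ + x₂ + x₃ = 21.
n = (3, 1, 1); n·P − 21 = -18; |n| = √11; distance = 18/√11.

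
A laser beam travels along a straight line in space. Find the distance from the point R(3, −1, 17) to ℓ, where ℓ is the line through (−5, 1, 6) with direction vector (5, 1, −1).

Direction vector d = (5, 1, −1).
AP = (8, −2, 11); AP·d = 27, |AP|² = 189, |d|² = 27.
distance² = |AP|² − (AP·d)²/|d|² = 189 − 729/27 = 162, so the distance is 9√2.

9√2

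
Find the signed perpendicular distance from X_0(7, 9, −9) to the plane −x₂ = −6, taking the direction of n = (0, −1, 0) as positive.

-3

n·X_0 − (-6) = -3.
|n| = 1, so the signed distance is -3/1 = -3.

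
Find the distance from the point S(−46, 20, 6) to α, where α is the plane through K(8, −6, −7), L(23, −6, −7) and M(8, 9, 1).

13/17

KL = (15, 0, 0) and KM = (0, 15, 8), so a normal is n = KL × KM = (0, −120, 225).
n = (0, −120, 225); n·P − (-855) = -195; |n| = 255; distance = 195/255 = 13/17.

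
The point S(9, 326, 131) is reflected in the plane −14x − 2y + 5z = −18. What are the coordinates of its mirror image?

(-61/15, 4862/15, 407/3)

With n = (−14, −2, 5), the signed offset is (n·S − (-18))/|n|² = -105/225 = -7/15.
S' = S − 2t·n = (9, 326, 131) − (-14/15)·(−14, −2, 5) = (−61/15, 4862/15, 407/3).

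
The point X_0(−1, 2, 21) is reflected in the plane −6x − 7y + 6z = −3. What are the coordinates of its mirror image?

n = (−6, −7, 6), |n|² = 121, n·X_0 − (-3) = 121, so t = 121/121 = 1.
Foot F = X_0 − 1·n = (5, 9, 15); the reflection is 2F − X_0 = (11, 16, 9).

(11, 16, 9)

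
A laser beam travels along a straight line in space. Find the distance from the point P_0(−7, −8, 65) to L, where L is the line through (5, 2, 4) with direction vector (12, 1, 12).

53

Direction vector d = (12, 1, 12).
AP = (−12, −10, 61); AP·d = 578, |AP|² = 3965, |d|² = 289.
distance² = |AP|² − (AP·d)²/|d|² = 3965 − 334084/289 = 2809, so the distance is 53.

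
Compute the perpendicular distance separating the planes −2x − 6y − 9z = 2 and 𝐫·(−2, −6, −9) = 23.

With common normal n = (−2, −6, −9) (|n| = 11), the distance is |2 − 23|/|n| = 21/11.

21/11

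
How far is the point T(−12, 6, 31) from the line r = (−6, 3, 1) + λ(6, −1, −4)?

Direction vector d = (6, −1, −4).
AP = (−6, 3, 30); AP·d = -159, |AP|² = 945, |d|² = 53.
distance² = |AP|² − (AP·d)²/|d|² = 945 − 25281/53 = 468, so the distance is 6√13.

6√13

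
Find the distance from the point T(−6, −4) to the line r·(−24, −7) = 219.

47/25

The normal to the line is n = (−24, −7) with |n| = 25.
|n·T − 219| = |172 − 219| = 47, so the distance is 47/25.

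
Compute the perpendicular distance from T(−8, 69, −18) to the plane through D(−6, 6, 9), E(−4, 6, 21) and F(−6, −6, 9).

DE = (2, 0, 12) and DF = (0, −12, 0), so a normal is n = DE × DF = (144, 0, −24).
Then n·(−8, 69, −18) − (−1080) = 360.
|n| = √(20736 + 0 + 576) = 24√37, so the distance is |360|/(24√37) = 15/√37.

15/√37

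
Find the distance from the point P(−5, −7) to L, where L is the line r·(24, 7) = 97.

266/25

The normal to the line is n = (24, 7) with |n| = 25.
|n·P − 97| = |-169 − 97| = 266, so the distance is 266/25.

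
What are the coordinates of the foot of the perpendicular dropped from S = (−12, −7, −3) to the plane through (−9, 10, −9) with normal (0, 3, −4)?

(-12, 2, -15)

n = (0, 3, −4), |n|² = 25, and n·S − 66 = -75.
t = -75/25 = -3, so the foot is S − t·n = (−12, −7, −3) − (-3)·(0, 3, −4) = (−12, 2, −15).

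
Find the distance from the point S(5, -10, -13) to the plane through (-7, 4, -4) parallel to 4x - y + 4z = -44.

Parallel planes share the normal n = (4, -1, 4); since (-7, 4, -4) lies on the plane, its equation is 4x - y + 4z = -48.
d = |4·5 + (-1)·(-10) + 4·(-13) − (-48)| / √(16 + 1 + 16) = |26| / √33 = 26√33/33.

26/√33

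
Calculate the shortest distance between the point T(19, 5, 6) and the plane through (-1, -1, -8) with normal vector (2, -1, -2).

2

The plane has equation n·(r − (-1, -1, -8)) = 0, i.e. n·r = 15.
Then n·(19, 5, 6) - 15 = 6.
|n| = √(4 + 1 + 4) = 3, so the distance is |6|/3 = 2.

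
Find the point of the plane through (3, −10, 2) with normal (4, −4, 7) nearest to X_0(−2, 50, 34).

(-2/9, 434/9, 334/9)

n = (4, −4, 7), |n|² = 81, and n·X_0 − 66 = -36.
t = -36/81 = -4/9, so the foot is X_0 − t·n = (−2, 50, 34) − (-4/9)·(4, −4, 7) = (−2/9, 434/9, 334/9).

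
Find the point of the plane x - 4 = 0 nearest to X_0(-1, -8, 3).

(4, -8, 3)

n = (1, 0, 0), |n|² = 1, and n·X_0 − 4 = -5.
t = -5/1 = -5, so the foot is X_0 − t·n = (-1, -8, 3) − (-5)·(1, 0, 0) = (4, -8, 3).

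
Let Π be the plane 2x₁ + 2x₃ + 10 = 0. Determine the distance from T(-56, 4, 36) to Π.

n = (2, 0, 2); n·P − (-10) = -30; |n| = 2√2; distance = 30/(2√2) = 15/√2.

15/√2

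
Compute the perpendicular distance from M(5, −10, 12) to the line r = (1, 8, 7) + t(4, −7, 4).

√41

Direction vector d = (4, −7, 4).
AP = (4, −18, 5), and AP × d = (−37, 4, 44).
|AP × d|² = 3321 and |d|² = 81, so the distance is √(3321/81) = √41.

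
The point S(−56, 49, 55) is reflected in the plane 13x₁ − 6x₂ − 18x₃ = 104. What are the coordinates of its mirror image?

(48, 1, -89)

n = (13, −6, −18), |n|² = 529, n·S − 104 = -2116, so t = -2116/529 = -4.
Foot F = S − (-4)·n = (−4, 25, −17); the reflection is 2F − S = (48, 1, −89).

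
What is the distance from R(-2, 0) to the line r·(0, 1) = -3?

d = |0·(-2) + 1·0 − (-3)| / √(0 + 1) = |3|/1 = 3.

3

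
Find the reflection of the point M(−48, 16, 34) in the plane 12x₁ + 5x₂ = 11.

(24, 46, 34)

With n = (12, 5, 0), the signed offset is (n·M − 11)/|n|² = -507/169 = -3.
M' = M − 2t·n = (−48, 16, 34) − (-6)·(12, 5, 0) = (24, 46, 34).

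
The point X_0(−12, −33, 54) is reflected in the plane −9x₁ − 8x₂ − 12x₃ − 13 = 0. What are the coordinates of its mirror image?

(-30, -49, 30)

With n = (−9, −8, −12), the signed offset is (n·X_0 − 13)/|n|² = -289/289 = -1.
X_0' = X_0 − 2t·n = (−12, −33, 54) − (-2)·(−9, −8, −12) = (−30, −49, 30).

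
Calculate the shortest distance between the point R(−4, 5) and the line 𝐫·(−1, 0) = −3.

d = |(-1)·(-4) + 0·5 − (-3)| / √(1 + 0) = |7|/1 = 7.

7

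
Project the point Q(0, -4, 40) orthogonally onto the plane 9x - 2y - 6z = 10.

(18, -8, 28)

The perpendicular from Q has direction n = (9, -2, -6): r = (0, -4, 40) + λ(9, -2, -6).
Substitute into the plane: n·(Q + λn) = 10 gives -232 + 121λ = 10, so λ = 2.
Foot = (0, -4, 40) + 2·(9, -2, -6) = (18, -8, 28).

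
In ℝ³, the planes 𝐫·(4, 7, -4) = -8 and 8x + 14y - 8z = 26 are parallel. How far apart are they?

7/3

Divide the second equation by 2 to match normals: 4x + 7y - 4z = 13.
Both planes have normal n = (4, 7, -4), |n| = 9. Any point on the first plane is at distance |13 − (-8)|/|n| = 21/9 = 7/3 from the second.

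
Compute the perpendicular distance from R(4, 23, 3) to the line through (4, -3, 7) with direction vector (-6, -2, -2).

Direction vector d = (-6, -2, -2).
AP = (0, 26, -4), and AP × d = (-60, 24, 156).
|AP × d|² = 28512 and |d|² = 44, so the distance is √(28512/44) = √648 = 18√2.

18√2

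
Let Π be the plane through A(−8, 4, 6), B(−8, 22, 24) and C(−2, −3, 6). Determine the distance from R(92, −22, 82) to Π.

8

AB = (0, 18, 18) and AC = (6, −7, 0), so a normal is n = AB × AC = (126, 108, −108).
Then n·(92, −22, 82) − (−1224) = 1584.
|n| = √(15876 + 11664 + 11664) = 198, so the distance is |1584|/198 = 8.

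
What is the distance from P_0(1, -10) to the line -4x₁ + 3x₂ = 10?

The normal to the line is n = (-4, 3) with |n| = 5.
|n·P_0 − 10| = |-34 − 10| = 44, so the distance is 44/5.

44/5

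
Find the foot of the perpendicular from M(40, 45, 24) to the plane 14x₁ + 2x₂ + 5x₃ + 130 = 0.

(-16, 37, 4)

The perpendicular from M has direction n = (14, 2, 5): r = (40, 45, 24) + t(14, 2, 5).
Substitute into the plane: n·(M + tn) = -130 gives 770 + 225t = -130, so t = -4.
Foot = (40, 45, 24) + (-4)·(14, 2, 5) = (−16, 37, 4).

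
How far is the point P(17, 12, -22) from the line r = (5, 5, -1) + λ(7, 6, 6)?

Direction vector d = (7, 6, 6).
AP = (12, 7, -21), and AP × d = (168, -219, 23).
|AP × d|² = 76714 and |d|² = 121, so the distance is √(76714/121) = √634.

√634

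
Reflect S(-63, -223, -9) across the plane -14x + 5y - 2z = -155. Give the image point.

(-1057/15, -661/3, -151/15)

n = (-14, 5, -2), |n|² = 225, n·S − (-155) = -60, so t = -60/225 = -4/15.
Foot F = S − (-4/15)·n = (-1001/15, -665/3, -143/15); the reflection is 2F − S = (-1057/15, -661/3, -151/15).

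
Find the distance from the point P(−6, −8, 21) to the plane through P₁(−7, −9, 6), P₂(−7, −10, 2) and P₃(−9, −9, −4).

P₁P₂ = (0, −1, −4) and P₁P₃ = (−2, 0, −10), so a normal is n = P₁P₂ × P₁P₃ = (10, 8, −2).
Then n·(−6, −8, 21) − (−154) = −12.
|n| = √(100 + 64 + 4) = 2√42, so the distance is |-12|/(2√42) = 6/√42.

√42/7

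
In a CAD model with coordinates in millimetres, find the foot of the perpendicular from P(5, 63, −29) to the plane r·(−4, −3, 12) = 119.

The perpendicular from P has direction n = (−4, −3, 12): r = (5, 63, −29) + λ(−4, −3, 12).
Substitute into the plane: n·(P + λn) = 119 gives -557 + 169λ = 119, so λ = 4.
Foot = (5, 63, −29) + 4·(−4, −3, 12) = (−11, 51, 19).

(-11, 51, 19)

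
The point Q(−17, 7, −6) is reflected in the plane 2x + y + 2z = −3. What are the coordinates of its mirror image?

With n = (2, 1, 2), the signed offset is (n·Q − (-3))/|n|² = -36/9 = -4.
Q' = Q − 2t·n = (−17, 7, −6) − (-8)·(2, 1, 2) = (−1, 15, 10).

(-1, 15, 10)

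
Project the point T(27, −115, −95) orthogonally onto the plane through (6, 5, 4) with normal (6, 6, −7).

(243/11, -1319/11, -982/11)

The perpendicular from T has direction n = (6, 6, −7): r = (27, −115, −95) + μ(6, 6, −7).
Substitute into the plane: n·(T + μn) = 38 gives 137 + 121μ = 38, so μ = -9/11.
Foot = (27, −115, −95) + (-9/11)·(6, 6, −7) = (243/11, −1319/11, −982/11).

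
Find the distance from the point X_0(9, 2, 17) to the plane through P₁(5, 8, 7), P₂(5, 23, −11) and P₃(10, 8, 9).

6√65/65

P₁P₂ = (0, 15, −18) and P₁P₃ = (5, 0, 2), so a normal is n = P₁P₂ × P₁P₃ = (30, −90, −75).
Then n·(9, 2, 17) − (−1095) = −90.
|n| = √(900 + 8100 + 5625) = 15√65, so the distance is |-90|/(15√65) = 6√65/65.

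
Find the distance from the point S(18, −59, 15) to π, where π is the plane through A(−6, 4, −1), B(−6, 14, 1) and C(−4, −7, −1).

22/15

AB = (0, 10, 2) and AC = (2, −11, 0), so a normal is n = AB × AC = (22, 4, −20).
Then n·(18, −59, 15) − (−96) = −44.
|n| = √(484 + 16 + 400) = 30, so the distance is |-44|/30 = 22/15.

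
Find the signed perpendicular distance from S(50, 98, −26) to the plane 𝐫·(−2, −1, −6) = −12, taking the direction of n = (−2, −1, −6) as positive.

n·S − (-12) = -30.
|n| = √41, so the signed distance is -30√41/41.

-30√41/41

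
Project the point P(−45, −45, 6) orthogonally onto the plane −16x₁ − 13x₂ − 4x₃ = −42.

(3, -6, 18)

n = (−16, −13, −4), |n|² = 441, and n·P − (-42) = 1323.
t = 1323/441 = 3, so the foot is P − t·n = (−45, −45, 6) − 3·(−16, −13, −4) = (3, −6, 18).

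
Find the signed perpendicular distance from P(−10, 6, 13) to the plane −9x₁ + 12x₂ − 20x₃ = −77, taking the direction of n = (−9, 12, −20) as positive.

-21/25

n·P − (-77) = -21.
|n| = 25, so the signed distance is -21/25.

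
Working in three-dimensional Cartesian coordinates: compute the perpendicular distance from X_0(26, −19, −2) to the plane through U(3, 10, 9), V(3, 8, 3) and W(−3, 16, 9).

7√19/19

UV = (0, −2, −6) and UW = (−6, 6, 0), so a normal is n = UV × UW = (36, 36, −12).
n = (36, 36, −12); n·P − 360 = -84; |n| = 12√19; distance = 84/(12√19) = 7/√19.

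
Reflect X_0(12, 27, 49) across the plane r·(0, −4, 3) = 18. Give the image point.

(12, 843/25, 1099/25)

n = (0, −4, 3), |n|² = 25, n·X_0 − 18 = 21, so t = 21/25.
Foot F = X_0 − (21/25)·n = (12, 759/25, 1162/25); the reflection is 2F − X_0 = (12, 843/25, 1099/25).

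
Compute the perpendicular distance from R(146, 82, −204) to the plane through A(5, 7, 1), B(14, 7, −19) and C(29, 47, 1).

AB = (9, 0, −20) and AC = (24, 40, 0), so a normal is n = AB × AC = (800, −480, 360).
d = |800·146 + (-480)·82 + 360·(-204) − 1000| / √(640000 + 230400 + 129600) = |3000| / 1000 = 3.

3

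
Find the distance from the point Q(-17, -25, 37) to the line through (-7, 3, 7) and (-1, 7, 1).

A direction vector is d = (6, 4, -6).
AP = (-10, -28, 30), and AP × d = (48, 120, 128).
|AP × d|² = 33088 and |d|² = 88, so the distance is √(33088/88) = √376 = 2√94.

2√94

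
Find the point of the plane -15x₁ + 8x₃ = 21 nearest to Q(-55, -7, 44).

The perpendicular from Q has direction n = (-15, 0, 8): r = (-55, -7, 44) + t(-15, 0, 8).
Substitute into the plane: n·(Q + tn) = 21 gives 1177 + 289t = 21, so t = -4.
Foot = (-55, -7, 44) + (-4)·(-15, 0, 8) = (5, -7, 12).

(5, -7, 12)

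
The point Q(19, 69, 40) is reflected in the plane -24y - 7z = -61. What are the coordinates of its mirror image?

n = (0, -24, -7), |n|² = 625, n·Q − (-61) = -1875, so t = -1875/625 = -3.
Foot F = Q − (-3)·n = (19, -3, 19); the reflection is 2F − Q = (19, -75, -2).

(19, -75, -2)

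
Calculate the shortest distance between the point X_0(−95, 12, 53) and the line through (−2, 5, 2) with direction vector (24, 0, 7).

Direction vector d = (24, 0, 7).
AP = (−93, 7, 51), and AP × d = (49, 1875, −168).
|AP × d|² = 3546250 and |d|² = 625, so the distance is √(3546250/625) = √5674.

√5674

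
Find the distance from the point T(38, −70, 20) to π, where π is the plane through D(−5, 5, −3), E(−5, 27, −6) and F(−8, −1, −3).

DE = (0, 22, −3) and DF = (−3, −6, 0), so a normal is n = DE × DF = (−18, 9, 66).
Then n·(38, −70, 20) − (−63) = 69.
|n| = √(324 + 81 + 4356) = 69, so the distance is |69|/69 = 1.

1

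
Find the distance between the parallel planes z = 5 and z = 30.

25

With common normal n = (0, 0, 1) (|n| = 1), the distance is |5 − 30|/|n| = 25/1 = 25.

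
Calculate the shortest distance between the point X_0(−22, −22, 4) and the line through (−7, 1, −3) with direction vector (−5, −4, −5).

Direction vector d = (−5, −4, −5).
AP = (−15, −23, 7); AP·d = 132, |AP|² = 803, |d|² = 66.
distance² = |AP|² − (AP·d)²/|d|² = 803 − 17424/66 = 539, so the distance is 7√11.

7√11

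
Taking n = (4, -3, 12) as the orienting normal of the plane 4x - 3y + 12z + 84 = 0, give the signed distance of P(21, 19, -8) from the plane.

n·P − (-84) = 15.
|n| = 13, so the signed distance is 15/13.

15/13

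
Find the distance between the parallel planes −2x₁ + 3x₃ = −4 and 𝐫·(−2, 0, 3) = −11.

7/√13

Both planes have normal n = (−2, 0, 3), |n| = √13. Any point on the first plane is at distance |(-11) − (-4)|/|n| = 7/√13 = 7√13/13 from the second.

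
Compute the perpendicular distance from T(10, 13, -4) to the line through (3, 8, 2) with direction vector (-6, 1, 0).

√73

Direction vector d = (-6, 1, 0).
AP = (7, 5, -6); AP·d = -37, |AP|² = 110, |d|² = 37.
distance² = |AP|² − (AP·d)²/|d|² = 110 − 1369/37 = 73, so the distance is √73.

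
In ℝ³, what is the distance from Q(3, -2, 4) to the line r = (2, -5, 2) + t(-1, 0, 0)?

Direction vector d = (-1, 0, 0).
AP = (1, 3, 2); AP·d = -1, |AP|² = 14, |d|² = 1.
distance² = |AP|² − (AP·d)²/|d|² = 14 − 1/1 = 13, so the distance is √13.

√13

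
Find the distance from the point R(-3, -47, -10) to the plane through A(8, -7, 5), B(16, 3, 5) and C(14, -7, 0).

15/√77

AB = (8, 10, 0) and AC = (6, 0, -5), so a normal is n = AB × AC = (-50, 40, -60).
Then n·(-3, -47, -10) - (-980) = -150.
|n| = √(2500 + 1600 + 3600) = 10√77, so the distance is |-150|/(10√77) = 15/√77.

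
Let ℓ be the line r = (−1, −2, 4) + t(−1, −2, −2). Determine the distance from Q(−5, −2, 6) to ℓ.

Direction vector d = (−1, −2, −2).
AP = (−4, 0, 2), and AP × d = (4, −10, 8).
|AP × d|² = 180 and |d|² = 9, so the distance is √(180/9) = √20 = 2√5.

2√5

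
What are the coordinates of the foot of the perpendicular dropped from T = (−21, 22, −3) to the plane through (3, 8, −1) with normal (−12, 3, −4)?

n = (−12, 3, −4), |n|² = 169, and n·T − (-8) = 338.
t = 338/169 = 2, so the foot is T − t·n = (−21, 22, −3) − 2·(−12, 3, −4) = (3, 16, 5).

(3, 16, 5)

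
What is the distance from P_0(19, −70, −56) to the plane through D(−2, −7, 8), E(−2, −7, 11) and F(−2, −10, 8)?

DE = (0, 0, 3) and DF = (0, −3, 0), so a normal is n = DE × DF = (9, 0, 0).
Then n·(19, −70, −56) − (−18) = 189.
|n| = √(81 + 0 + 0) = 9, so the distance is |189|/9 = 21.

21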